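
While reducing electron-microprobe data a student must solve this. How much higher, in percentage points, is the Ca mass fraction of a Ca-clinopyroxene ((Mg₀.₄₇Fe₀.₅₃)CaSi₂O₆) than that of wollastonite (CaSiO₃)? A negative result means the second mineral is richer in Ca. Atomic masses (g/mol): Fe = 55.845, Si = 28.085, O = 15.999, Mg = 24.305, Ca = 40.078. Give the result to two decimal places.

First mineral: 40.078 g Ca in 233.263 g formula = 17.18 wt% Ca.
Second mineral: 40.078 g Ca in 116.160 g formula = 34.50 wt% Ca.
17.18% − 34.50% gives a difference of -17.32 percentage points.

-17.32 percentage points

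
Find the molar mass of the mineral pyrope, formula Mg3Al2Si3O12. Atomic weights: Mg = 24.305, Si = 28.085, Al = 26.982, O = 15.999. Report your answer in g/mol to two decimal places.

The formula mass is the sum 3·24.305 + 2·26.982 + 3·28.085 + 12·15.999.

403.12 g/mol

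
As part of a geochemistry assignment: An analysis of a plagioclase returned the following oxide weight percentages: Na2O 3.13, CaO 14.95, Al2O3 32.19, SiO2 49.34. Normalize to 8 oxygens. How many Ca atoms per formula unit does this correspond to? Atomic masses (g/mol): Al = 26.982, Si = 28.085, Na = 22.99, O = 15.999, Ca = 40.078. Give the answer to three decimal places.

0.734 Ca apfu

3.13 wt% Na2O ÷ 61.979 g/mol = 0.05050 mol, giving 0.10100 Na and 0.05050 O.
14.95 wt% CaO ÷ 56.077 g/mol = 0.26660 mol, giving 0.26660 Ca and 0.26660 O.
32.19 wt% Al2O3 ÷ 101.961 g/mol = 0.31571 mol, giving 0.63142 Al and 0.94713 O.
49.34 wt% SiO2 ÷ 60.083 g/mol = 0.82120 mol, giving 0.82120 Si and 1.64240 O.
Oxygen sums to 2.90663; scaling by 8/2.90663 = 2.75233 puts the formula on 8 O.
Ca: 0.26660 × 2.75233 = 0.734 atoms per formula unit.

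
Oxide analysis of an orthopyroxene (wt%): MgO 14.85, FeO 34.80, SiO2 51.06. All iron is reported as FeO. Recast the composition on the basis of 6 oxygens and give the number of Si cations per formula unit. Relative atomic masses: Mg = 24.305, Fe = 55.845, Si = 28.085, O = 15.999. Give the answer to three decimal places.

14.85 wt% MgO ÷ 40.304 g/mol = 0.36845 mol, giving 0.36845 Mg and 0.36845 O.
34.80 wt% FeO ÷ 71.844 g/mol = 0.48438 mol, giving 0.48438 Fe and 0.48438 O.
51.06 wt% SiO2 ÷ 60.083 g/mol = 0.84982 mol, giving 0.84982 Si and 1.69964 O.
Oxygen sums to 2.55247; scaling by 6/2.55247 = 2.35066 puts the formula on 6 O.
Si: 0.84982 × 2.35066 = 1.998 atoms per formula unit.

1.998 Si apfu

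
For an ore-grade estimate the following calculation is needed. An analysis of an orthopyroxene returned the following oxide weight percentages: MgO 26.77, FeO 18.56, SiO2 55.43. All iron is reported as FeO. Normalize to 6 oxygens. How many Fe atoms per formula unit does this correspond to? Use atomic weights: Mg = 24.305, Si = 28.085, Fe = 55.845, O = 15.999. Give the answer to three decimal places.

0.560 Fe apfu

MgO: 26.77/40.304 = 0.66420 mol → 0.66420 mol Mg, 0.66420 mol O.
FeO: 18.56/71.844 = 0.25834 mol → 0.25834 mol Fe, 0.25834 mol O.
SiO2: 55.43/60.083 = 0.92256 mol → 0.92256 mol Si, 1.84512 mol O.
Total oxygen = 2.76766 mol. Normalization factor = 6/2.76766 = 2.16790.
Fe per 6 O = 0.25834 × 2.16790 = 0.560.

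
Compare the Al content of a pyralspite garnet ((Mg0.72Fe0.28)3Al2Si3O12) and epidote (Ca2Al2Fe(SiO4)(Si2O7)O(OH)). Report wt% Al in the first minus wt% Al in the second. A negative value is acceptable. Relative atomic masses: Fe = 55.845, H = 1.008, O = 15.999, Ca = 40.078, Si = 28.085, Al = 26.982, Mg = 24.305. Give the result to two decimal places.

M((Mg0.72Fe0.28)3Al2Si3O12) = 429.616 g/mol, so wt% Al = 53.964/429.616 × 100 = 12.56%.
M(Ca2Al2Fe(SiO4)(Si2O7)O(OH)) = 483.215 g/mol, so wt% Al = 53.964/483.215 × 100 = 11.17%.
12.56 − 11.17 = 1.39 pp.

1.39 percentage points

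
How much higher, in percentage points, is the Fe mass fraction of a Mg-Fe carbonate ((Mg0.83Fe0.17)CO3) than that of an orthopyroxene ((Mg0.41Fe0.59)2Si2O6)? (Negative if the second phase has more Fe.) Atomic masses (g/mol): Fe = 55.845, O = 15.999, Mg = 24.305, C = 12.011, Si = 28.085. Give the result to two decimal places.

-17.10 percentage points

M((Mg0.83Fe0.17)CO3) = 89.675 g/mol, so wt% Fe = 9.494/89.675 × 100 = 10.59%.
M((Mg0.41Fe0.59)2Si2O6) = 237.991 g/mol, so wt% Fe = 65.897/237.991 × 100 = 27.69%.
10.59 − 27.69 = -17.10 pp.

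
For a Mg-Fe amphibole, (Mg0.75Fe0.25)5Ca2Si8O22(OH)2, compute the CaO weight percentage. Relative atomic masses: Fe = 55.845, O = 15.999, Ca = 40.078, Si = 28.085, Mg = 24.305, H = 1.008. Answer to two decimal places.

Molar mass of (Mg0.75Fe0.25)5Ca2Si8O22(OH)2 = 3.75·24.305 + 1.25·55.845 + 2·40.078 + 8·28.085 + 24·15.999 + 2·1.008 = 851.778 g/mol.
Each formula unit contains 2 Ca, equivalent to 2/1 = 2.0000 mol CaO.
M(CaO) = 1×40.078 + 1×15.999 = 56.077 g/mol.
Mass of CaO per formula unit = 2.0000 × 56.077 = 112.154 g.
CaO wt% = 112.154 / 851.778 × 100 = 13.17%.

13.17 wt%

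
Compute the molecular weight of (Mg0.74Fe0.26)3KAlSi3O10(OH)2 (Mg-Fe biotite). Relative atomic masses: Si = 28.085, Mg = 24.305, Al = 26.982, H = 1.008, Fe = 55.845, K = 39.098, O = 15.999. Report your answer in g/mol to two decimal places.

Mg: 2.22 × 24.305 = 53.9571
Fe: 0.78 × 55.845 = 43.5591
K: 1 × 39.098 = 39.0980
Al: 1 × 26.982 = 26.9820
Si: 3 × 28.085 = 84.2550
O: 12 × 15.999 = 191.9880
H: 2 × 1.008 = 2.0160
Summing the contributions gives the formula mass.

441.86 g/mol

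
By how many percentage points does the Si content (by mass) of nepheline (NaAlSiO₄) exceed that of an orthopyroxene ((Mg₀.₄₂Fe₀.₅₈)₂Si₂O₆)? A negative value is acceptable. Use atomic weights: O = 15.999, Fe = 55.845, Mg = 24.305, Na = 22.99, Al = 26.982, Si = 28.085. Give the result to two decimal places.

M(NaAlSiO₄) = 142.053 g/mol, so wt% Si = 28.085/142.053 × 100 = 19.77%.
M((Mg₀.₄₂Fe₀.₅₈)₂Si₂O₆) = 237.360 g/mol, so wt% Si = 56.170/237.360 × 100 = 23.66%.
19.77 − 23.66 = -3.89 pp.

-3.89 percentage points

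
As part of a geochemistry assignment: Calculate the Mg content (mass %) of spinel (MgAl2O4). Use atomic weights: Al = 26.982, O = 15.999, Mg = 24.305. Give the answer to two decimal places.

17.08 mass %

Molar mass of MgAl2O4: 1·24.305 + 2·26.982 + 4·15.999 = 142.265 g/mol.
Mass of Mg per formula unit: 1 × 24.305 = 24.305 g.
Weight fraction Mg = 24.305 / 142.265 = 0.1708.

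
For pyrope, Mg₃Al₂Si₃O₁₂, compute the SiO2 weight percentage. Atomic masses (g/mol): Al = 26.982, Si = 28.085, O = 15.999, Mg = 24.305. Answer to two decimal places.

Molar mass of Mg₃Al₂Si₃O₁₂ = 3×24.305 + 2×26.982 + 3×28.085 + 12×15.999 = 403.122 g/mol.
Each formula unit contains 3 Si, equivalent to 3/1 = 3.0000 mol SiO2.
M(SiO2) = 1×28.085 + 2×15.999 = 60.083 g/mol.
Mass of SiO2 per formula unit = 3.0000 × 60.083 = 180.249 g.
SiO2 wt% = 180.249 / 403.122 × 100 = 44.71%.

44.71 wt%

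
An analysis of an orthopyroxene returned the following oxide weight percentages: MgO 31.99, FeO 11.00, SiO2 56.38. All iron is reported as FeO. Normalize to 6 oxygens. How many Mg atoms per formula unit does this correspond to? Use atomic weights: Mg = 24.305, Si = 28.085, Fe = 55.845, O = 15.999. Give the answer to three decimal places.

1.687 Mg apfu

MgO: 31.99/40.304 = 0.79372 mol → 0.79372 mol Mg, 0.79372 mol O.
FeO: 11.00/71.844 = 0.15311 mol → 0.15311 mol Fe, 0.15311 mol O.
SiO2: 56.38/60.083 = 0.93837 mol → 0.93837 mol Si, 1.87674 mol O.
Total oxygen = 2.82357 mol. Normalization factor = 6/2.82357 = 2.12497.
Mg per 6 O = 0.79372 × 2.12497 = 1.687.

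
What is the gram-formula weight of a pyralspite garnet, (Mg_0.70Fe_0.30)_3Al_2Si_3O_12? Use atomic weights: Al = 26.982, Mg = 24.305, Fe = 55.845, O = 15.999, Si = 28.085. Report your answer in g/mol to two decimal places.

431.51 g/mol

M = 2.10×24.305 + 0.90×55.845 + 2×26.982 + 3×28.085 + 12×15.999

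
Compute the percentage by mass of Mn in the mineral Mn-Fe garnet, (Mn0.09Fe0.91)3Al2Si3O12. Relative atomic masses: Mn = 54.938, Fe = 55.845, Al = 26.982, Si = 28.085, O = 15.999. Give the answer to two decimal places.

Molar mass of (Mn0.09Fe0.91)3Al2Si3O12: 0.27*54.938 + 2.73*55.845 + 2*26.982 + 3*28.085 + 12*15.999 = 497.497 g/mol.
Mass of Mn per formula unit: 0.27 × 54.938 = 14.833 g.
Weight fraction Mn = 14.833 / 497.497 = 0.0298.

2.98 mass %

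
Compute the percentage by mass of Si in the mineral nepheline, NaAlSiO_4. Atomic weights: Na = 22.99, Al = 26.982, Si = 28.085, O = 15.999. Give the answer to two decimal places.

M(NaAlSiO_4) = 142.053 g/mol.
Si contributes 1 × 28.085 = 28.085 g per mole.
28.085/142.053 = 0.1977 → 19.77%.

19.77 wt%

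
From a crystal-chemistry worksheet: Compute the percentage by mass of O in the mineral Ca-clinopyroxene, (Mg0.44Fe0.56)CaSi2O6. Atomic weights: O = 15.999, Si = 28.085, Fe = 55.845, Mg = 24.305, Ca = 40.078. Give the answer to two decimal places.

40.99 weight percent

Formula mass = 0.44·24.305 + 0.56·55.845 + 1·40.078 + 2·28.085 + 6·15.999 = 234.209 g/mol, of which 95.994 g is O.
So O makes up 95.994/234.209 = 0.4099 of the mass, i.e. 40.99%.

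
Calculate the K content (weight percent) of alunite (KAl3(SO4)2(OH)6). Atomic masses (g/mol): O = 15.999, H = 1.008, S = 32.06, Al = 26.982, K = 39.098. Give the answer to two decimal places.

9.44 weight percent

Formula mass = 1×39.098 + 3×26.982 + 2×32.06 + 14×15.999 + 6×1.008 = 414.198 g/mol, of which 39.098 g is K.
So K makes up 39.098/414.198 = 0.0944 of the mass, i.e. 9.44%.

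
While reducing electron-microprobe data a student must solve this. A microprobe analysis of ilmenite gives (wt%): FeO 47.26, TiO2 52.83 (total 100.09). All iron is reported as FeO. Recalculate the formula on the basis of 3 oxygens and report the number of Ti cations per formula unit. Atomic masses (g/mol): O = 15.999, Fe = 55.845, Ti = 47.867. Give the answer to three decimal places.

1.002 Ti apfu

FeO: 47.26/71.844 = 0.65781 mol → 0.65781 mol Fe, 0.65781 mol O.
TiO2: 52.83/79.865 = 0.66149 mol → 0.66149 mol Ti, 1.32298 mol O.
Total oxygen = 1.98079 mol. Normalization factor = 3/1.98079 = 1.51455.
Ti per 3 O = 0.66149 × 1.51455 = 1.002.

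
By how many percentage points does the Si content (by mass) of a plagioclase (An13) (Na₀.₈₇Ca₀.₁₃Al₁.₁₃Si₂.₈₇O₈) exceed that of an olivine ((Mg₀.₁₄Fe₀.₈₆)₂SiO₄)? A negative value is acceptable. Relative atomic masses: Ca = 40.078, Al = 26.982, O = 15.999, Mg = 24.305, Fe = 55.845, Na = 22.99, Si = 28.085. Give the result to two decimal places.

First mineral: 80.604 g Si in 264.297 g formula = 30.50 wt% Si.
Second mineral: 28.085 g Si in 194.940 g formula = 14.41 wt% Si.
30.50% − 14.41% gives a difference of 16.09 percentage points.

16.09 percentage points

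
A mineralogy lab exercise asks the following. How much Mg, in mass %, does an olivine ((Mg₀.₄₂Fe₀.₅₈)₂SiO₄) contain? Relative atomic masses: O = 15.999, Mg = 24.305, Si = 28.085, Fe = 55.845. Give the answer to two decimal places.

Molar mass of (Mg₀.₄₂Fe₀.₅₈)₂SiO₄: 0.84·24.305 + 1.16·55.845 + 1·28.085 + 4·15.999 = 177.277 g/mol.
Mass of Mg per formula unit: 0.84 × 24.305 = 20.416 g.
Weight fraction Mg = 20.416 / 177.277 = 0.1152.

11.52 mass %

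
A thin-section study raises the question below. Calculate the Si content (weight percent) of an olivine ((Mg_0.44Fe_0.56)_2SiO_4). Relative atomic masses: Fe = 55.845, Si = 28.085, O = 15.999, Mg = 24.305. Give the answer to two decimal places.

M((Mg_0.44Fe_0.56)_2SiO_4) = 176.016 g/mol.
Si contributes 1 × 28.085 = 28.085 g per mole.
28.085/176.016 = 0.1596 → 15.96%.

15.96 weight percent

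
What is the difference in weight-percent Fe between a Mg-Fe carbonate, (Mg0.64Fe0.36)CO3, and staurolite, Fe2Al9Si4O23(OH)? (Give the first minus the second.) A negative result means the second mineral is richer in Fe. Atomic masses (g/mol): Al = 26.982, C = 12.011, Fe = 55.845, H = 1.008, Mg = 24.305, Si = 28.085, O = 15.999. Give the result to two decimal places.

First mineral: 20.104 g Fe in 95.667 g formula = 21.01 wt% Fe.
Second mineral: 111.690 g Fe in 851.852 g formula = 13.11 wt% Fe.
21.01% − 13.11% gives a difference of 7.90 percentage points.

7.90 percentage points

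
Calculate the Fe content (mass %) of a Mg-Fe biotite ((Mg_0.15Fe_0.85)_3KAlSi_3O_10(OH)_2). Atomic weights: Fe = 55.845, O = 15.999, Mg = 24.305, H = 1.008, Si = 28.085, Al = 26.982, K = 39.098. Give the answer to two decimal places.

28.61 mass %

M((Mg_0.15Fe_0.85)_3KAlSi_3O_10(OH)_2) = 497.681 g/mol.
Fe contributes 2.55 × 55.845 = 142.405 g per mole.
142.405/497.681 = 0.2861 → 28.61%.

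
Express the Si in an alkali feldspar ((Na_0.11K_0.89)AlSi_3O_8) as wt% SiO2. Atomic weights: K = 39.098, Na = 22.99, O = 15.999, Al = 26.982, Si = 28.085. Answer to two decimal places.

Molar mass of (Na_0.11K_0.89)AlSi_3O_8 = 0.11·22.99 + 0.89·39.098 + 1·26.982 + 3·28.085 + 8·15.999 = 276.555 g/mol.
Each formula unit contains 3 Si, equivalent to 3/1 = 3.0000 mol SiO2.
M(SiO2) = 1×28.085 + 2×15.999 = 60.083 g/mol.
Mass of SiO2 per formula unit = 3.0000 × 60.083 = 180.249 g.
SiO2 wt% = 180.249 / 276.555 × 100 = 65.18%.

65.18 wt%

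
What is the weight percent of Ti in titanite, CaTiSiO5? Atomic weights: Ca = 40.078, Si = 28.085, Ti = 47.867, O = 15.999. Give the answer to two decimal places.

Formula mass = 1·40.078 + 1·47.867 + 1·28.085 + 5·15.999 = 196.025 g/mol, of which 47.867 g is Ti.
So Ti makes up 47.867/196.025 = 0.2442 of the mass, i.e. 24.42%.

24.42 weight percent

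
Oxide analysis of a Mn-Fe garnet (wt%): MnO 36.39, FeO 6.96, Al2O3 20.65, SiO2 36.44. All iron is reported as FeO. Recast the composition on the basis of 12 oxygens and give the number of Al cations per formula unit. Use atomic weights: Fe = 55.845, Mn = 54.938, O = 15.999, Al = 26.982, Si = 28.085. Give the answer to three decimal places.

MnO (M=70.937): mol = 0.51299; Mn = 0.51299, O = 0.51299.
FeO (M=71.844): mol = 0.09688; Fe = 0.09688, O = 0.09688.
Al2O3 (M=101.961): mol = 0.20253; Al = 0.40506, O = 0.60759.
SiO2 (M=60.083): mol = 0.60649; Si = 0.60649, O = 1.21298.
ΣO = 2.43044; factor = 12/ΣO = 4.93738.
Al apfu = 0.40506 × 4.93738 = 2.000.

2.000 Al apfu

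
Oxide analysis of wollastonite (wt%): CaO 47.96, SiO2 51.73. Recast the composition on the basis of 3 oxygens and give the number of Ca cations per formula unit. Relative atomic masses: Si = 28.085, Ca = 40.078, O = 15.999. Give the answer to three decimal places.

0.996 Ca apfu

47.96 wt% CaO ÷ 56.077 g/mol = 0.85525 mol, giving 0.85525 Ca and 0.85525 O.
51.73 wt% SiO2 ÷ 60.083 g/mol = 0.86098 mol, giving 0.86098 Si and 1.72196 O.
Oxygen sums to 2.57721; scaling by 3/2.57721 = 1.16405 puts the formula on 3 O.
Ca: 0.85525 × 1.16405 = 0.996 atoms per formula unit.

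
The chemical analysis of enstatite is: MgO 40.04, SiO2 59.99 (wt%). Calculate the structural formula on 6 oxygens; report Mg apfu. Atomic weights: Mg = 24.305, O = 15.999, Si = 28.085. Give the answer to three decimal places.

1.993 Mg apfu

MgO: 40.04/40.304 = 0.99345 mol → 0.99345 mol Mg, 0.99345 mol O.
SiO2: 59.99/60.083 = 0.99845 mol → 0.99845 mol Si, 1.99690 mol O.
Total oxygen = 2.99035 mol. Normalization factor = 6/2.99035 = 2.00645.
Mg per 6 O = 0.99345 × 2.00645 = 1.993.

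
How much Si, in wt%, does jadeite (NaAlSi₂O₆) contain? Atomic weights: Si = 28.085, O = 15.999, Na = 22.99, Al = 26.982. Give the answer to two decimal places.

27.79 wt%

Molar mass of NaAlSi₂O₆: 1*22.99 + 1*26.982 + 2*28.085 + 6*15.999 = 202.136 g/mol.
Mass of Si per formula unit: 2 × 28.085 = 56.170 g.
Weight fraction Si = 56.170 / 202.136 = 0.2779.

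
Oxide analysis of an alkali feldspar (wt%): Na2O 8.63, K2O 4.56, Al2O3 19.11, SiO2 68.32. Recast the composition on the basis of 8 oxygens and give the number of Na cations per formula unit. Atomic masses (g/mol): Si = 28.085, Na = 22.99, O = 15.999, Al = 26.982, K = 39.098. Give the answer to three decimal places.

8.63 wt% Na2O ÷ 61.979 g/mol = 0.13924 mol, giving 0.27848 Na and 0.13924 O.
4.56 wt% K2O ÷ 94.195 g/mol = 0.04841 mol, giving 0.09682 K and 0.04841 O.
19.11 wt% Al2O3 ÷ 101.961 g/mol = 0.18742 mol, giving 0.37484 Al and 0.56226 O.
68.32 wt% SiO2 ÷ 60.083 g/mol = 1.13709 mol, giving 1.13709 Si and 2.27418 O.
Oxygen sums to 3.02409; scaling by 8/3.02409 = 2.64542 puts the formula on 8 O.
Na: 0.27848 × 2.64542 = 0.737 atoms per formula unit.

0.737 Na apfu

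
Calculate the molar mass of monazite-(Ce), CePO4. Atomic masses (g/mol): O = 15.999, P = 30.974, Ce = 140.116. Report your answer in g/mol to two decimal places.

The formula mass is the sum 1·140.116 + 1·30.974 + 4·15.999.

235.09 g/mol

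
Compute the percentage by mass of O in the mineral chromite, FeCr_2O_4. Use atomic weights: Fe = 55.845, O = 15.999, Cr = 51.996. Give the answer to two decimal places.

Molar mass of FeCr_2O_4: 1·55.845 + 2·51.996 + 4·15.999 = 223.833 g/mol.
Mass of O per formula unit: 4 × 15.999 = 63.996 g.
Weight fraction O = 63.996 / 223.833 = 0.2859.

28.59 weight percent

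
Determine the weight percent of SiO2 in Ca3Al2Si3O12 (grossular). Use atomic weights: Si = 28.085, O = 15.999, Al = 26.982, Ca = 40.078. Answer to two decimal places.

Molar mass of Ca3Al2Si3O12 = 3·40.078 + 2·26.982 + 3·28.085 + 12·15.999 = 450.441 g/mol.
Each formula unit contains 3 Si, equivalent to 3/1 = 3.0000 mol SiO2.
M(SiO2) = 1×28.085 + 2×15.999 = 60.083 g/mol.
Mass of SiO2 per formula unit = 3.0000 × 60.083 = 180.249 g.
SiO2 wt% = 180.249 / 450.441 × 100 = 40.02%.

40.02 wt%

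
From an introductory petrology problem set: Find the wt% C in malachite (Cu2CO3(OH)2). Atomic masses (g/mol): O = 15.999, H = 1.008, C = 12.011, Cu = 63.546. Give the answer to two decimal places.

Formula mass = 2·63.546 + 1·12.011 + 5·15.999 + 2·1.008 = 221.114 g/mol, of which 12.011 g is C.
So C makes up 12.011/221.114 = 0.0543 of the mass, i.e. 5.43%.

5.43 wt%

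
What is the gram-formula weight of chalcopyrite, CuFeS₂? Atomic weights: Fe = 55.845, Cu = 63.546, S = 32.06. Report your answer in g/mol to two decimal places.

The formula mass is the sum 1*63.546 + 1*55.845 + 2*32.06.

183.51 g/mol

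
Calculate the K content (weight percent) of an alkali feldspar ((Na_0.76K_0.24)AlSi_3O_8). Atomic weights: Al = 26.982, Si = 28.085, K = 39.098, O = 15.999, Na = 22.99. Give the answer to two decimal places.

3.53 weight percent

M((Na_0.76K_0.24)AlSi_3O_8) = 266.085 g/mol.
K contributes 0.24 × 39.098 = 9.384 g per mole.
9.384/266.085 = 0.0353 → 3.53%.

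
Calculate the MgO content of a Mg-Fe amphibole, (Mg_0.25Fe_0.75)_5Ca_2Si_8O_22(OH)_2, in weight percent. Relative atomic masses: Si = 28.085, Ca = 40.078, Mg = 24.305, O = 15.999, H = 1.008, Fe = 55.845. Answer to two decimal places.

5.41 wt%

M((Mg_0.25Fe_0.75)_5Ca_2Si_8O_22(OH)_2) = 930.628 g/mol; M(MgO) = 40.304 g/mol.
Moles MgO per formula unit = 1.25 Mg ÷ 1 = 1.2500.
MgO fraction = (1.2500 × 40.304) / 930.628 = 50.380/930.628 = 0.0541.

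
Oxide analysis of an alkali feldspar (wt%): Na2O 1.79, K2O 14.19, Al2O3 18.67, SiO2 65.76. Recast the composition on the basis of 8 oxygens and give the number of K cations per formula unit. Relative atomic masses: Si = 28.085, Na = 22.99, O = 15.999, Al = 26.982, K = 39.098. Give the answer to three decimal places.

Na2O: 1.79/61.979 = 0.02888 mol → 0.05776 mol Na, 0.02888 mol O.
K2O: 14.19/94.195 = 0.15064 mol → 0.30128 mol K, 0.15064 mol O.
Al2O3: 18.67/101.961 = 0.18311 mol → 0.36622 mol Al, 0.54933 mol O.
SiO2: 65.76/60.083 = 1.09449 mol → 1.09449 mol Si, 2.18898 mol O.
Total oxygen = 2.91783 mol. Normalization factor = 8/2.91783 = 2.74176.
K per 8 O = 0.30128 × 2.74176 = 0.826.

0.826 K apfu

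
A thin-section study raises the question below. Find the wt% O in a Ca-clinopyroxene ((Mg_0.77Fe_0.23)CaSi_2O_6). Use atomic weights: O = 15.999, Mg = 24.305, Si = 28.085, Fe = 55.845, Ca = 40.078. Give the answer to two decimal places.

Molar mass of (Mg_0.77Fe_0.23)CaSi_2O_6: 0.77×24.305 + 0.23×55.845 + 1×40.078 + 2×28.085 + 6×15.999 = 223.801 g/mol.
Mass of O per formula unit: 6 × 15.999 = 95.994 g.
Weight fraction O = 95.994 / 223.801 = 0.4289.

42.89 mass %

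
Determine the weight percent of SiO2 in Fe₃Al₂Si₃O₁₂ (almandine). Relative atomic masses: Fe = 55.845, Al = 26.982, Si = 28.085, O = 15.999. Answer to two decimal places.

36.21 wt%

Molar mass of Fe₃Al₂Si₃O₁₂ = 3·55.845 + 2·26.982 + 3·28.085 + 12·15.999 = 497.742 g/mol.
Each formula unit contains 3 Si, equivalent to 3/1 = 3.0000 mol SiO2.
M(SiO2) = 1×28.085 + 2×15.999 = 60.083 g/mol.
Mass of SiO2 per formula unit = 3.0000 × 60.083 = 180.249 g.
SiO2 wt% = 180.249 / 497.742 × 100 = 36.21%.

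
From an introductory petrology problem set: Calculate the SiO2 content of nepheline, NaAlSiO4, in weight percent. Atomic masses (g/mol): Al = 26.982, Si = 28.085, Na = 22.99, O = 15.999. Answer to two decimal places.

42.30 wt%

M(NaAlSiO4) = 142.053 g/mol; M(SiO2) = 60.083 g/mol.
Moles SiO2 per formula unit = 1 Si ÷ 1 = 1.0000.
SiO2 fraction = (1.0000 × 60.083) / 142.053 = 60.083/142.053 = 0.4230.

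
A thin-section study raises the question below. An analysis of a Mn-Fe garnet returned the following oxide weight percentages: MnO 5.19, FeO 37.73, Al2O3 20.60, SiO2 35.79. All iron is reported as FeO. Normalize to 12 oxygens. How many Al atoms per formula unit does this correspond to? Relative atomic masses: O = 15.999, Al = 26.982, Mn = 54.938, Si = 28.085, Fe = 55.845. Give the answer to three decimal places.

2.024 Al apfu

MnO: 5.19/70.937 = 0.07316 mol → 0.07316 mol Mn, 0.07316 mol O.
FeO: 37.73/71.844 = 0.52517 mol → 0.52517 mol Fe, 0.52517 mol O.
Al2O3: 20.60/101.961 = 0.20204 mol → 0.40408 mol Al, 0.60612 mol O.
SiO2: 35.79/60.083 = 0.59568 mol → 0.59568 mol Si, 1.19136 mol O.
Total oxygen = 2.39581 mol. Normalization factor = 12/2.39581 = 5.00874.
Al per 12 O = 0.40408 × 5.00874 = 2.024.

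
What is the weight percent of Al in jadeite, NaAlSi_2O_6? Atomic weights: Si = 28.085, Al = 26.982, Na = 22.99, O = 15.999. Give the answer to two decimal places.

13.35 wt%

Molar mass of NaAlSi_2O_6: 1·22.99 + 1·26.982 + 2·28.085 + 6·15.999 = 202.136 g/mol.
Mass of Al per formula unit: 1 × 26.982 = 26.982 g.
Weight fraction Al = 26.982 / 202.136 = 0.1335.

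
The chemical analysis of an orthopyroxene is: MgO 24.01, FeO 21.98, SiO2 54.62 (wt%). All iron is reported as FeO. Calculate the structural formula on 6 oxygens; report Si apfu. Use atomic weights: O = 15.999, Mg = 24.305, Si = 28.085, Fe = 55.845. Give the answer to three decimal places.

MgO (M=40.304): mol = 0.59572; Mg = 0.59572, O = 0.59572.
FeO (M=71.844): mol = 0.30594; Fe = 0.30594, O = 0.30594.
SiO2 (M=60.083): mol = 0.90908; Si = 0.90908, O = 1.81816.
ΣO = 2.71982; factor = 6/ΣO = 2.20603.
Si apfu = 0.90908 × 2.20603 = 2.005.

2.005 Si apfu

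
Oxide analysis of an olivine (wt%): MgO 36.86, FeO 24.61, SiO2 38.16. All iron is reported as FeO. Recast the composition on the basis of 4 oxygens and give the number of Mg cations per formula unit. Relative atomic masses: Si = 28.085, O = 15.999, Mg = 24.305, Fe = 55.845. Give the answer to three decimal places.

MgO: 36.86/40.304 = 0.91455 mol → 0.91455 mol Mg, 0.91455 mol O.
FeO: 24.61/71.844 = 0.34255 mol → 0.34255 mol Fe, 0.34255 mol O.
SiO2: 38.16/60.083 = 0.63512 mol → 0.63512 mol Si, 1.27024 mol O.
Total oxygen = 2.52734 mol. Normalization factor = 4/2.52734 = 1.58269.
Mg per 4 O = 0.91455 × 1.58269 = 1.447.

1.447 Mg apfu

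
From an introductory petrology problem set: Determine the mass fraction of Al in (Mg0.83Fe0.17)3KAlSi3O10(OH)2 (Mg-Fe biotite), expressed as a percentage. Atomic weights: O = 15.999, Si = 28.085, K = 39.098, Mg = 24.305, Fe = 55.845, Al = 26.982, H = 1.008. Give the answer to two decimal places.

6.23 weight percent

Molar mass of (Mg0.83Fe0.17)3KAlSi3O10(OH)2: 2.49*24.305 + 0.51*55.845 + 1*39.098 + 1*26.982 + 3*28.085 + 12*15.999 + 2*1.008 = 433.339 g/mol.
Mass of Al per formula unit: 1 × 26.982 = 26.982 g.
Weight fraction Al = 26.982 / 433.339 = 0.0623.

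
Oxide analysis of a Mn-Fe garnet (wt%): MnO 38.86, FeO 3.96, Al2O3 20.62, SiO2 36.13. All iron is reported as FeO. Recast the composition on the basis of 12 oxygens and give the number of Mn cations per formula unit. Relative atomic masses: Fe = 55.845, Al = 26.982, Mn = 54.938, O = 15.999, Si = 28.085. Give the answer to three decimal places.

MnO (M=70.937): mol = 0.54781; Mn = 0.54781, O = 0.54781.
FeO (M=71.844): mol = 0.05512; Fe = 0.05512, O = 0.05512.
Al2O3 (M=101.961): mol = 0.20223; Al = 0.40446, O = 0.60669.
SiO2 (M=60.083): mol = 0.60133; Si = 0.60133, O = 1.20266.
ΣO = 2.41228; factor = 12/ΣO = 4.97455.
Mn apfu = 0.54781 × 4.97455 = 2.725.

2.725 Mn apfu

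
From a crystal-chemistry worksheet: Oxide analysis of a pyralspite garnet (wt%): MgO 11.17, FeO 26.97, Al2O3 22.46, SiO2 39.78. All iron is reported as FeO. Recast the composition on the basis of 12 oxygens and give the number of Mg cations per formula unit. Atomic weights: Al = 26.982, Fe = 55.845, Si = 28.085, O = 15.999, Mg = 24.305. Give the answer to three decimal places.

MgO: 11.17/40.304 = 0.27714 mol → 0.27714 mol Mg, 0.27714 mol O.
FeO: 26.97/71.844 = 0.37540 mol → 0.37540 mol Fe, 0.37540 mol O.
Al2O3: 22.46/101.961 = 0.22028 mol → 0.44056 mol Al, 0.66084 mol O.
SiO2: 39.78/60.083 = 0.66208 mol → 0.66208 mol Si, 1.32416 mol O.
Total oxygen = 2.63754 mol. Normalization factor = 12/2.63754 = 4.54969.
Mg per 12 O = 0.27714 × 4.54969 = 1.261.

1.261 Mg apfu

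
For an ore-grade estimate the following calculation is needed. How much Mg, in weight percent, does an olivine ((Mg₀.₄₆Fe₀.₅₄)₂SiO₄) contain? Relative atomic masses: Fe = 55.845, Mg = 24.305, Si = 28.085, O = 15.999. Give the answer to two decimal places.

12.80 weight percent

Formula mass = 0.92*24.305 + 1.08*55.845 + 1*28.085 + 4*15.999 = 174.754 g/mol, of which 22.361 g is Mg.
So Mg makes up 22.361/174.754 = 0.1280 of the mass, i.e. 12.80%.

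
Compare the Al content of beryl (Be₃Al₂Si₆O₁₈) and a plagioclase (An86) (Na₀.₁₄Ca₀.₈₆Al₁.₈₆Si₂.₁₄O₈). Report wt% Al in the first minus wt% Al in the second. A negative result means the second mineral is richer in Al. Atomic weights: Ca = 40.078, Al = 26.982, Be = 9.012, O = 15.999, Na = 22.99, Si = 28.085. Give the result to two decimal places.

First mineral: 53.964 g Al in 537.492 g formula = 10.04 wt% Al.
Second mineral: 50.187 g Al in 275.966 g formula = 18.19 wt% Al.
10.04% − 18.19% gives a difference of -8.15 percentage points.

-8.15 percentage points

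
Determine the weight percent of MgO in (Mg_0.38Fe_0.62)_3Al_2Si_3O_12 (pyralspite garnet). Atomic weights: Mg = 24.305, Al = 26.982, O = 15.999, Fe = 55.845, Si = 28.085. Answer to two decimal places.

M((Mg_0.38Fe_0.62)_3Al_2Si_3O_12) = 461.786 g/mol; M(MgO) = 40.304 g/mol.
Moles MgO per formula unit = 1.14 Mg ÷ 1 = 1.1400.
MgO fraction = (1.1400 × 40.304) / 461.786 = 45.947/461.786 = 0.0995.

9.95 wt%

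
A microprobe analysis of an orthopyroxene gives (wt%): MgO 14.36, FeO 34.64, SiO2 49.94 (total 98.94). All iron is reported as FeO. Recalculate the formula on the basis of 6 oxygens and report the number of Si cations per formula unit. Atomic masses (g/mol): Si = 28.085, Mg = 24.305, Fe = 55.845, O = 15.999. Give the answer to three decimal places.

MgO (M=40.304): mol = 0.35629; Mg = 0.35629, O = 0.35629.
FeO (M=71.844): mol = 0.48216; Fe = 0.48216, O = 0.48216.
SiO2 (M=60.083): mol = 0.83118; Si = 0.83118, O = 1.66236.
ΣO = 2.50081; factor = 6/ΣO = 2.39922.
Si apfu = 0.83118 × 2.39922 = 1.994.

1.994 Si apfu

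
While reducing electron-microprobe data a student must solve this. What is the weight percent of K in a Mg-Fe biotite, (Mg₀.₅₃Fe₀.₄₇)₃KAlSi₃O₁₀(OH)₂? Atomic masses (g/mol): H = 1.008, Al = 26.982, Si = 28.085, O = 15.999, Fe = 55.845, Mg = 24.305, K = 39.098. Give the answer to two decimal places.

Molar mass of (Mg₀.₅₃Fe₀.₄₇)₃KAlSi₃O₁₀(OH)₂: 1.59*24.305 + 1.41*55.845 + 1*39.098 + 1*26.982 + 3*28.085 + 12*15.999 + 2*1.008 = 461.725 g/mol.
Mass of K per formula unit: 1 × 39.098 = 39.098 g.
Weight fraction K = 39.098 / 461.725 = 0.0847.

8.47 mass %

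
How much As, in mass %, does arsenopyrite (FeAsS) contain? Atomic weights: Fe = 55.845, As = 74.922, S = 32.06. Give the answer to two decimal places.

Formula mass = 1×55.845 + 1×74.922 + 1×32.06 = 162.827 g/mol, of which 74.922 g is As.
So As makes up 74.922/162.827 = 0.4601 of the mass, i.e. 46.01%.

46.01 mass %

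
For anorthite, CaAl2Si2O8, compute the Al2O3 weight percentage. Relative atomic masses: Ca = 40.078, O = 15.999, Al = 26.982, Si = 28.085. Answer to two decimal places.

36.65 wt%

M(CaAl2Si2O8) = 278.204 g/mol; M(Al2O3) = 101.961 g/mol.
Moles Al2O3 per formula unit = 2 Al ÷ 2 = 1.0000.
Al2O3 fraction = (1.0000 × 101.961) / 278.204 = 101.961/278.204 = 0.3665.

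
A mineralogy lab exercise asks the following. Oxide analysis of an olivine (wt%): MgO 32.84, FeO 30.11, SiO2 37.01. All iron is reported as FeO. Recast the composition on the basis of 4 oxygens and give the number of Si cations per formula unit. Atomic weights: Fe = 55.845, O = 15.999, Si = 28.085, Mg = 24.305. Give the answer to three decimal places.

MgO: 32.84/40.304 = 0.81481 mol → 0.81481 mol Mg, 0.81481 mol O.
FeO: 30.11/71.844 = 0.41910 mol → 0.41910 mol Fe, 0.41910 mol O.
SiO2: 37.01/60.083 = 0.61598 mol → 0.61598 mol Si, 1.23196 mol O.
Total oxygen = 2.46587 mol. Normalization factor = 4/2.46587 = 1.62215.
Si per 4 O = 0.61598 × 1.62215 = 0.999.

0.999 Si apfu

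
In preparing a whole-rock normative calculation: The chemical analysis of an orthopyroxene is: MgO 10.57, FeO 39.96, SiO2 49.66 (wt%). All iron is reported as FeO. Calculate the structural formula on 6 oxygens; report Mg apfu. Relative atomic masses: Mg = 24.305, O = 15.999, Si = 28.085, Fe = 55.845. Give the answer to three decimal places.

0.637 Mg apfu

10.57 wt% MgO ÷ 40.304 g/mol = 0.26226 mol, giving 0.26226 Mg and 0.26226 O.
39.96 wt% FeO ÷ 71.844 g/mol = 0.55621 mol, giving 0.55621 Fe and 0.55621 O.
49.66 wt% SiO2 ÷ 60.083 g/mol = 0.82652 mol, giving 0.82652 Si and 1.65304 O.
Oxygen sums to 2.47151; scaling by 6/2.47151 = 2.42767 puts the formula on 6 O.
Mg: 0.26226 × 2.42767 = 0.637 atoms per formula unit.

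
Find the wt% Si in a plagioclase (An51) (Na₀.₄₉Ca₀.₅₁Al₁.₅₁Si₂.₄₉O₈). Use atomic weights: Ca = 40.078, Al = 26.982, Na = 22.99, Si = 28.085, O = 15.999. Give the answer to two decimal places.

Formula mass = 0.49*22.99 + 0.51*40.078 + 1.51*26.982 + 2.49*28.085 + 8*15.999 = 270.371 g/mol, of which 69.932 g is Si.
So Si makes up 69.932/270.371 = 0.2587 of the mass, i.e. 25.87%.

25.87 wt%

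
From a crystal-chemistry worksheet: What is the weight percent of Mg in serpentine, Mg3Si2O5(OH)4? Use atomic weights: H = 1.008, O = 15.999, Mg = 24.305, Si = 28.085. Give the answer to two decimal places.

M(Mg3Si2O5(OH)4) = 277.108 g/mol.
Mg contributes 3 × 24.305 = 72.915 g per mole.
72.915/277.108 = 0.2631 → 26.31%.

26.31 mass %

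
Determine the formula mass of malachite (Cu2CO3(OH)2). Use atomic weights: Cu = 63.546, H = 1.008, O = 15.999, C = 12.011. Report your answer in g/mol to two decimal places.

The formula mass is the sum 2*63.546 + 1*12.011 + 5*15.999 + 2*1.008.

221.11 g/mol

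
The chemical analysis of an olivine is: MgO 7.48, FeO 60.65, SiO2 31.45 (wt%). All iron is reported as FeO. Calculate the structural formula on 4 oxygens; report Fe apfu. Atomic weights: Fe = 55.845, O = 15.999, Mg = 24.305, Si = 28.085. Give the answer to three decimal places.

7.48 wt% MgO ÷ 40.304 g/mol = 0.18559 mol, giving 0.18559 Mg and 0.18559 O.
60.65 wt% FeO ÷ 71.844 g/mol = 0.84419 mol, giving 0.84419 Fe and 0.84419 O.
31.45 wt% SiO2 ÷ 60.083 g/mol = 0.52344 mol, giving 0.52344 Si and 1.04688 O.
Oxygen sums to 2.07666; scaling by 4/2.07666 = 1.92617 puts the formula on 4 O.
Fe: 0.84419 × 1.92617 = 1.626 atoms per formula unit.

1.626 Fe apfu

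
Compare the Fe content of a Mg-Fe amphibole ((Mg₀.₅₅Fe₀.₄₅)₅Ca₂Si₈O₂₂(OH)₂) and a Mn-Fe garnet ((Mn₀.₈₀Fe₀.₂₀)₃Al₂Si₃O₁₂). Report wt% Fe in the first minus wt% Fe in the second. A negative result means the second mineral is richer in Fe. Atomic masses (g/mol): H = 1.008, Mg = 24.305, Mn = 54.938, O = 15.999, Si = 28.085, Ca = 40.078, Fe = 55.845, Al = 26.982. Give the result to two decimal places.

7.46 percentage points

Fe in (Mg₀.₅₅Fe₀.₄₅)₅Ca₂Si₈O₂₂(OH)₂: molar mass 883.318 g/mol; 2.25×55.845 = 125.651 g → 14.22 wt%.
Fe in (Mn₀.₈₀Fe₀.₂₀)₃Al₂Si₃O₁₂: molar mass 495.565 g/mol; 0.60×55.845 = 33.507 g → 6.76 wt%.
Difference = 14.22 − 6.76 = 7.46 percentage points.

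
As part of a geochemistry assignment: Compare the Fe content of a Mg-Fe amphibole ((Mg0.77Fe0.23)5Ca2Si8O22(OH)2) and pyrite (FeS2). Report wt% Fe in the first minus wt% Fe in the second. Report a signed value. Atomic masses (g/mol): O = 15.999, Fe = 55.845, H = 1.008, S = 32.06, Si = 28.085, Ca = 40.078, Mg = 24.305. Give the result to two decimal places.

M((Mg0.77Fe0.23)5Ca2Si8O22(OH)2) = 848.624 g/mol, so wt% Fe = 64.222/848.624 × 100 = 7.57%.
M(FeS2) = 119.965 g/mol, so wt% Fe = 55.845/119.965 × 100 = 46.55%.
7.57 − 46.55 = -38.98 pp.

-38.98 percentage points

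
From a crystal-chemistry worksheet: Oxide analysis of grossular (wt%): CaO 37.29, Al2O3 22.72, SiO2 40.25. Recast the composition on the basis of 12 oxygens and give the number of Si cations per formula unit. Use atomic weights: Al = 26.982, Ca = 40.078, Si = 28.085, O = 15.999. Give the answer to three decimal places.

CaO: 37.29/56.077 = 0.66498 mol → 0.66498 mol Ca, 0.66498 mol O.
Al2O3: 22.72/101.961 = 0.22283 mol → 0.44566 mol Al, 0.66849 mol O.
SiO2: 40.25/60.083 = 0.66991 mol → 0.66991 mol Si, 1.33982 mol O.
Total oxygen = 2.67329 mol. Normalization factor = 12/2.67329 = 4.48885.
Si per 12 O = 0.66991 × 4.48885 = 3.007.

3.007 Si apfu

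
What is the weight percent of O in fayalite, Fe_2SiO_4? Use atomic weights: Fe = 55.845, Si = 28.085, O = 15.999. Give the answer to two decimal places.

31.41 wt%

Molar mass of Fe_2SiO_4: 2*55.845 + 1*28.085 + 4*15.999 = 203.771 g/mol.
Mass of O per formula unit: 4 × 15.999 = 63.996 g.
Weight fraction O = 63.996 / 203.771 = 0.3141.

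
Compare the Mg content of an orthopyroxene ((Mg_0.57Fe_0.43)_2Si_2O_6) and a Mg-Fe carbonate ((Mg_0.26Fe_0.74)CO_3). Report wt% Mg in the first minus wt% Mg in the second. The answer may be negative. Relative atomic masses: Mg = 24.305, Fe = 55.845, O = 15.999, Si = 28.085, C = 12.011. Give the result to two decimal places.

M((Mg_0.57Fe_0.43)_2Si_2O_6) = 227.898 g/mol, so wt% Mg = 27.708/227.898 × 100 = 12.16%.
M((Mg_0.26Fe_0.74)CO_3) = 107.653 g/mol, so wt% Mg = 6.319/107.653 × 100 = 5.87%.
12.16 − 5.87 = 6.29 pp.

6.29 percentage points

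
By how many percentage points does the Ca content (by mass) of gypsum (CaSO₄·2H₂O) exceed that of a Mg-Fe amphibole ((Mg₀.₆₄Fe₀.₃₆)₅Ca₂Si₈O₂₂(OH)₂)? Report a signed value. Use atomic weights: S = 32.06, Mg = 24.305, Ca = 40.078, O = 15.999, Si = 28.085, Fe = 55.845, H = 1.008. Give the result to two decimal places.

First mineral: 40.078 g Ca in 172.164 g formula = 23.28 wt% Ca.
Second mineral: 80.156 g Ca in 869.125 g formula = 9.22 wt% Ca.
23.28% − 9.22% gives a difference of 14.06 percentage points.

14.06 percentage points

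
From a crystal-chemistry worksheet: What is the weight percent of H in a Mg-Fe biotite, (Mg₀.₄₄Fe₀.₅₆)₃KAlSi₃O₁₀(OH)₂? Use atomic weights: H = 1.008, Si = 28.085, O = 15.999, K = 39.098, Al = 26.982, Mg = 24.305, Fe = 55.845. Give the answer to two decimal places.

0.43 weight percent

Formula mass = 1.32*24.305 + 1.68*55.845 + 1*39.098 + 1*26.982 + 3*28.085 + 12*15.999 + 2*1.008 = 470.241 g/mol, of which 2.016 g is H.
So H makes up 2.016/470.241 = 0.0043 of the mass, i.e. 0.43%.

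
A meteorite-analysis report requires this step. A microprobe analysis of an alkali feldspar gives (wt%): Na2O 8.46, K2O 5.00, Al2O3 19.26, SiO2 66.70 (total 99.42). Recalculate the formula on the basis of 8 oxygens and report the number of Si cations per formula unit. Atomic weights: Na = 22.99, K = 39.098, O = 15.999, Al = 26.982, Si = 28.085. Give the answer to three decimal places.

Na2O (M=61.979): mol = 0.13650; Na = 0.27300, O = 0.13650.
K2O (M=94.195): mol = 0.05308; K = 0.10616, O = 0.05308.
Al2O3 (M=101.961): mol = 0.18890; Al = 0.37780, O = 0.56670.
SiO2 (M=60.083): mol = 1.11013; Si = 1.11013, O = 2.22026.
ΣO = 2.97654; factor = 8/ΣO = 2.68768.
Si apfu = 1.11013 × 2.68768 = 2.984.

2.984 Si apfu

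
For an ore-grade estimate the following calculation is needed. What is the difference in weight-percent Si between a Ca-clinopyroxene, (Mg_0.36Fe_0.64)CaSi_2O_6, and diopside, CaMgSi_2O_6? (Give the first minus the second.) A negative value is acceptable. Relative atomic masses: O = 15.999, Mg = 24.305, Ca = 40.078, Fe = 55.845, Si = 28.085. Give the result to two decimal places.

Si in (Mg_0.36Fe_0.64)CaSi_2O_6: molar mass 236.733 g/mol; 2×28.085 = 56.170 g → 23.73 wt%.
Si in CaMgSi_2O_6: molar mass 216.547 g/mol; 2×28.085 = 56.170 g → 25.94 wt%.
Difference = 23.73 − 25.94 = -2.21 percentage points.

-2.21 percentage points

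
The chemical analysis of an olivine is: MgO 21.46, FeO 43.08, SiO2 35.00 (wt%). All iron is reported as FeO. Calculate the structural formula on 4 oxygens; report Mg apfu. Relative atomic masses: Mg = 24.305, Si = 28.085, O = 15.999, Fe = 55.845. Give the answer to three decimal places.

0.927 Mg apfu

MgO: 21.46/40.304 = 0.53245 mol → 0.53245 mol Mg, 0.53245 mol O.
FeO: 43.08/71.844 = 0.59963 mol → 0.59963 mol Fe, 0.59963 mol O.
SiO2: 35.00/60.083 = 0.58253 mol → 0.58253 mol Si, 1.16506 mol O.
Total oxygen = 2.29714 mol. Normalization factor = 4/2.29714 = 1.74130.
Mg per 4 O = 0.53245 × 1.74130 = 0.927.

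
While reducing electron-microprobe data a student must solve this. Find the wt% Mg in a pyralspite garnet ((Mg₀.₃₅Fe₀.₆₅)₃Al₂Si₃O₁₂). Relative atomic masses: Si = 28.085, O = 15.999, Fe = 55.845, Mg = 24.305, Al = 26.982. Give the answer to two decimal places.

Formula mass = 1.05*24.305 + 1.95*55.845 + 2*26.982 + 3*28.085 + 12*15.999 = 464.625 g/mol, of which 25.520 g is Mg.
So Mg makes up 25.520/464.625 = 0.0549 of the mass, i.e. 5.49%.

5.49 wt%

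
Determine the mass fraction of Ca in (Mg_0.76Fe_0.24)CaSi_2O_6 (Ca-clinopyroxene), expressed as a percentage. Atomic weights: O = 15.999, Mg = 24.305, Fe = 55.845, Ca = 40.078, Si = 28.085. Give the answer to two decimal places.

Formula mass = 0.76×24.305 + 0.24×55.845 + 1×40.078 + 2×28.085 + 6×15.999 = 224.117 g/mol, of which 40.078 g is Ca.
So Ca makes up 40.078/224.117 = 0.1788 of the mass, i.e. 17.88%.

17.88 weight percent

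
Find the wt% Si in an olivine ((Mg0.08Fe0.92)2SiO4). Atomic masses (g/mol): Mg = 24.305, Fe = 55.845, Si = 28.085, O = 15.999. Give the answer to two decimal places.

M((Mg0.08Fe0.92)2SiO4) = 198.725 g/mol.
Si contributes 1 × 28.085 = 28.085 g per mole.
28.085/198.725 = 0.1413 → 14.13%.

14.13 wt%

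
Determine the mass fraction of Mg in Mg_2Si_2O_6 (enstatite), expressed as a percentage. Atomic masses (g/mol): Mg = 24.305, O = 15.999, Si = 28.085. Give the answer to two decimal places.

M(Mg_2Si_2O_6) = 200.774 g/mol.
Mg contributes 2 × 24.305 = 48.610 g per mole.
48.610/200.774 = 0.2421 → 24.21%.

24.21 mass %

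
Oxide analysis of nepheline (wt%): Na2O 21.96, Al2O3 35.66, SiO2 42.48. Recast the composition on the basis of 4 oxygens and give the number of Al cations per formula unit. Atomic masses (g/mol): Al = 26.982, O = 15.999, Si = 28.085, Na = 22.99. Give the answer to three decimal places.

0.993 Al apfu

Na2O: 21.96/61.979 = 0.35431 mol → 0.70862 mol Na, 0.35431 mol O.
Al2O3: 35.66/101.961 = 0.34974 mol → 0.69948 mol Al, 1.04922 mol O.
SiO2: 42.48/60.083 = 0.70702 mol → 0.70702 mol Si, 1.41404 mol O.
Total oxygen = 2.81757 mol. Normalization factor = 4/2.81757 = 1.41966.
Al per 4 O = 0.69948 × 1.41966 = 0.993.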